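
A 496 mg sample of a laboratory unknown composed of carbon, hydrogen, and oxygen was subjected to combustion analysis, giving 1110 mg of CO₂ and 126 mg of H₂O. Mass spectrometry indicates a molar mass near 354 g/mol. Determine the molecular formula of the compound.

mol C = 1.11 g CO₂ ÷ 44.009 g/mol = 0.02522 mol
mol H = 2 × 0.126 g H₂O ÷ 18.015 g/mol = 0.01399 mol
mass O = 0.496 − (0.3029 + 0.01410) = 0.1790 g → mol O = 0.1790 ÷ 15.999 = 0.01119 mol
Divide by the smallest (0.01119 mol): C 2.255, H 1.251, O 1.000
Multiplying each by 4 gives whole numbers: C 9.02, H 5.00, O 4.00
Empirical formula: C9H5O4
Empirical-formula mass = 177.13 g/mol; 354 ÷ 177.13 ≈ 2, so the molecular formula is C18H10O8.

C18H10O8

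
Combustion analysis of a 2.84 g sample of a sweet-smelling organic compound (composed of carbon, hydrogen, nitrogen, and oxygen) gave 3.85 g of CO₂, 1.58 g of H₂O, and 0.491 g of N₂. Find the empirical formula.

C5H10N2O4

mol C = 3.85 g CO₂ ÷ 44.009 g/mol = 0.08748 mol
mol H = 2 × 1.58 g H₂O ÷ 18.015 g/mol = 0.1754 mol
mol N = 2 × 0.491 g N₂ ÷ 28.014 g/mol = 0.03505 mol
mass O = 2.84 − (1.051 + 0.1768 + 0.4910) = 1.121 g → mol O = 1.121 ÷ 15.999 = 0.07009 mol
Divide by the smallest (0.03505 mol): C 2.496, H 5.004, N 1.000, O 2.000
Multiplying each by 2 gives whole numbers: C 4.99, H 10.01, N 2.00, O 4.00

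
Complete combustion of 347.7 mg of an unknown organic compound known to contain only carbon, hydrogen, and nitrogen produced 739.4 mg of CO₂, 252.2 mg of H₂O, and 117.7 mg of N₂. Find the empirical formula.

mol C = 0.7394 g CO₂ ÷ 44.009 g/mol = 0.016801 mol
mol H = 2 × 0.2522 g H₂O ÷ 18.015 g/mol = 0.027999 mol
mol N = 2 × 0.1177 g N₂ ÷ 28.014 g/mol = 0.0084029 mol
Divide by the smallest (0.0084029 mol): C 1.999, H 3.332, N 1.000
Multiplying each by 3 gives whole numbers: C 6.00, H 10.00, N 3.00

C6H10N3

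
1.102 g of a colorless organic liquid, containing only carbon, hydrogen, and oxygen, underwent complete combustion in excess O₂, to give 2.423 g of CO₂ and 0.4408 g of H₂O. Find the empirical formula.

C9H8O4

mol C = 2.423 g CO₂ ÷ 44.009 g/mol = 0.055057 mol
mol H = 2 × 0.4408 g H₂O ÷ 18.015 g/mol = 0.048937 mol
mass O = 1.102 − (0.66129 + 0.049328) = 0.39138 g → mol O = 0.39138 ÷ 15.999 = 0.024463 mol
Divide by the smallest (0.024463 mol): C 2.251, H 2.000, O 1.000
Multiplying each by 4 gives whole numbers: C 9.00, H 8.00, O 4.00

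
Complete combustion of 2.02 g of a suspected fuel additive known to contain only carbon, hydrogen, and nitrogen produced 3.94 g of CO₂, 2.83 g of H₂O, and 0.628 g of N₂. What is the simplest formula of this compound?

mol C = 3.94 g CO₂ ÷ 44.009 g/mol = 0.08953 mol
mol H = 2 × 2.83 g H₂O ÷ 18.015 g/mol = 0.3142 mol
mol N = 2 × 0.628 g N₂ ÷ 28.014 g/mol = 0.04483 mol
Divide by the smallest (0.04483 mol): C 1.997, H 7.008, N 1.000

C2H7N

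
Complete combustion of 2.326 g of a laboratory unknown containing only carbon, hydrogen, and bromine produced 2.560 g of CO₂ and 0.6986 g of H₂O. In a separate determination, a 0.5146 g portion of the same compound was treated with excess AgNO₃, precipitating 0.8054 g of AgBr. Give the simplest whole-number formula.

C3H4Br

mol C = 2.560 g CO₂ ÷ 44.009 g/mol = 0.058170 mol
mol H = 2 × 0.6986 g H₂O ÷ 18.015 g/mol = 0.077558 mol
From the AgBr data: mol Br per gram of compound = (0.8054 ÷ 187.772) ÷ 0.5146 = 0.0083351 mol/g, so in the 2.326 g combustion sample mol Br = 0.019387 mol
Divide by the smallest (0.019387 mol): C 3.000, H 4.000, Br 1.000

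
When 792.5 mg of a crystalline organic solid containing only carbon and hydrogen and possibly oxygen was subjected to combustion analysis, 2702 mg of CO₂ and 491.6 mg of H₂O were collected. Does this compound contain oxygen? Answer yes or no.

mol C = 2.702 g CO₂ ÷ 44.009 g/mol = 0.061397 mol
mol H = 2 × 0.4916 g H₂O ÷ 18.015 g/mol = 0.054577 mol
C and H together account for 0.79245 g — essentially the entire 0.7925 g sample — so the compound contains no oxygen.

no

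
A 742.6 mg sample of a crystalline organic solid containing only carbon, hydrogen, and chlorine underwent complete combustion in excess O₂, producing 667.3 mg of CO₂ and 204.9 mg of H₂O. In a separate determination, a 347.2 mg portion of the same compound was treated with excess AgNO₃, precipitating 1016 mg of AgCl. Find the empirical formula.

C2H3Cl2

mol C = 0.6673 g CO₂ ÷ 44.009 g/mol = 0.015163 mol
mol H = 2 × 0.2049 g H₂O ÷ 18.015 g/mol = 0.022748 mol
From the AgCl data: mol Cl per gram of compound = (1.016 ÷ 143.318) ÷ 0.3472 = 0.020418 mol/g, so in the 0.7426 g combustion sample mol Cl = 0.015162 mol
Divide by the smallest (0.015162 mol): C 1.000, H 1.500, Cl 1.000
Multiplying each by 2 gives whole numbers: C 2.00, H 3.00, Cl 2.00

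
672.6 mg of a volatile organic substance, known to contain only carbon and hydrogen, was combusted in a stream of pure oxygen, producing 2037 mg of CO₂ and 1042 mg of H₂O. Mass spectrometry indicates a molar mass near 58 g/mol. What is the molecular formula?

mol C = 2.037 g CO₂ ÷ 44.009 g/mol = 0.046286 mol
mol H = 2 × 1.042 g H₂O ÷ 18.015 g/mol = 0.11568 mol
Divide by the smallest (0.046286 mol): C 1.000, H 2.499
Multiplying each by 2 gives whole numbers: C 2.00, H 5.00
Empirical formula: C2H5
Empirical-formula mass = 29.06 g/mol; 58 ÷ 29.06 ≈ 2, so the molecular formula is C4H10.

C4H10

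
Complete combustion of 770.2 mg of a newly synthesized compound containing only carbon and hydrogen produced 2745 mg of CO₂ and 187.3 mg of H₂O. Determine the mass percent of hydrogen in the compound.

mol C = 2.745 g CO₂ ÷ 44.009 g/mol = 0.062374 mol
mol H = 2 × 0.1873 g H₂O ÷ 18.015 g/mol = 0.020794 mol
mass % H = 0.020960 g ÷ 0.7702 g × 100%

2.72%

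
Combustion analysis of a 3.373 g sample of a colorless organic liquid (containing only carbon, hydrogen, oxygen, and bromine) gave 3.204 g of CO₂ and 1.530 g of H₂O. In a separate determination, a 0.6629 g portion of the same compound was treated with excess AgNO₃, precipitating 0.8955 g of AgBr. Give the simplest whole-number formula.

mol C = 3.204 g CO₂ ÷ 44.009 g/mol = 0.072803 mol
mol H = 2 × 1.530 g H₂O ÷ 18.015 g/mol = 0.16986 mol
From the AgBr data: mol Br per gram of compound = (0.8955 ÷ 187.772) ÷ 0.6629 = 0.0071943 mol/g, so in the 3.373 g combustion sample mol Br = 0.024266 mol
mass O = 3.373 − (0.87444 + 0.17122 + 1.9390) = 0.38837 g → mol O = 0.38837 ÷ 15.999 = 0.024275 mol
Divide by the smallest (0.024266 mol): C 3.000, H 7.000, Br 1.000, O 1.000

C3H7BrO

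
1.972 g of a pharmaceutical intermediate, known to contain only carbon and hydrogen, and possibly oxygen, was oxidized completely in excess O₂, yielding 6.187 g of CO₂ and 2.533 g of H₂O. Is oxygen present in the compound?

mol C = 6.187 g CO₂ ÷ 44.009 g/mol = 0.14058 mol
mol H = 2 × 2.533 g H₂O ÷ 18.015 g/mol = 0.28121 mol
C and H together account for 1.9720 g — essentially the entire 1.972 g sample — so the compound contains no oxygen.

no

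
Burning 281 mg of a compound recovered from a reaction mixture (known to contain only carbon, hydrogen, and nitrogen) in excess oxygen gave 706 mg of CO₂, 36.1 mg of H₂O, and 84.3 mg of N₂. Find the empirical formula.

C8H2N3

mol C = 0.706 g CO₂ ÷ 44.009 g/mol = 0.01604 mol
mol H = 2 × 0.0361 g H₂O ÷ 18.015 g/mol = 0.004008 mol
mol N = 2 × 0.0843 g N₂ ÷ 28.014 g/mol = 0.006018 mol
Divide by the smallest (0.004008 mol): C 4.003, H 1.000, N 1.502
Multiplying each by 2 gives whole numbers: C 8.01, H 2.00, N 3.00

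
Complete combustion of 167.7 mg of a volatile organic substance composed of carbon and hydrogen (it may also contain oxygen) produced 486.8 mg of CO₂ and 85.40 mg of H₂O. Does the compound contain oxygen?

yes

mol C = 0.4868 g CO₂ ÷ 44.009 g/mol = 0.011061 mol
mol H = 2 × 0.08540 g H₂O ÷ 18.015 g/mol = 0.0094810 mol
C and H account for only 0.14241 g of the 0.1677 g sample; the remaining 0.025285 g must be oxygen.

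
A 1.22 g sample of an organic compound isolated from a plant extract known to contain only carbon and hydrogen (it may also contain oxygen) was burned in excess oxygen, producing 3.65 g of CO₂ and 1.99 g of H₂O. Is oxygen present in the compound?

no

mol C = 3.65 g CO₂ ÷ 44.009 g/mol = 0.08294 mol
mol H = 2 × 1.99 g H₂O ÷ 18.015 g/mol = 0.2209 mol
C and H together account for 1.219 g — essentially the entire 1.22 g sample — so the compound contains no oxygen.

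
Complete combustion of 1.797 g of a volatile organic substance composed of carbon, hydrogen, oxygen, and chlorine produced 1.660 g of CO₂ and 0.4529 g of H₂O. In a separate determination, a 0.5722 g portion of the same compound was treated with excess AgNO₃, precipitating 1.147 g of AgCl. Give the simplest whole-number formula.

mol C = 1.660 g CO₂ ÷ 44.009 g/mol = 0.037720 mol
mol H = 2 × 0.4529 g H₂O ÷ 18.015 g/mol = 0.050280 mol
From the AgCl data: mol Cl per gram of compound = (1.147 ÷ 143.318) ÷ 0.5722 = 0.013987 mol/g, so in the 1.797 g combustion sample mol Cl = 0.025134 mol
mass O = 1.797 − (0.45305 + 0.050683 + 0.89100) = 0.40226 g → mol O = 0.40226 ÷ 15.999 = 0.025143 mol
Divide by the smallest (0.025134 mol): C 1.501, H 2.000, Cl 1.000, O 1.000
Multiplying each by 2 gives whole numbers: C 3.00, H 4.00, Cl 2.00, O 2.00

C3H4Cl2O2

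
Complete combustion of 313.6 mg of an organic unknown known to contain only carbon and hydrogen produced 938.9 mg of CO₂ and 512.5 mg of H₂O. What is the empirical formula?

mol C = 0.9389 g CO₂ ÷ 44.009 g/mol = 0.021334 mol
mol H = 2 × 0.5125 g H₂O ÷ 18.015 g/mol = 0.056897 mol
Divide by the smallest (0.021334 mol): C 1.000, H 2.667
Multiplying each by 3 gives whole numbers: C 3.00, H 8.00

C3H8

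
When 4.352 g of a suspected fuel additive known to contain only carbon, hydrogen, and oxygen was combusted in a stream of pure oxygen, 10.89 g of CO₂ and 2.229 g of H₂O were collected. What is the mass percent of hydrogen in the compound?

5.73%

mol C = 10.89 g CO₂ ÷ 44.009 g/mol = 0.24745 mol
mol H = 2 × 2.229 g H₂O ÷ 18.015 g/mol = 0.24746 mol
mass O = 4.352 − (2.9721 + 0.24944) = 1.1304 g → mol O = 1.1304 ÷ 15.999 = 0.070657 mol
mass % H = 0.24944 g ÷ 4.352 g × 100%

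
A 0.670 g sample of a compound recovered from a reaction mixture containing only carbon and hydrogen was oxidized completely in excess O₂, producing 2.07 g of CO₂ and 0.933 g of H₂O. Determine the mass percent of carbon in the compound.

mol C = 2.07 g CO₂ ÷ 44.009 g/mol = 0.04704 mol
mol H = 2 × 0.933 g H₂O ÷ 18.015 g/mol = 0.1036 mol
mass % C = 0.5649 g ÷ 0.670 g × 100%

84.3%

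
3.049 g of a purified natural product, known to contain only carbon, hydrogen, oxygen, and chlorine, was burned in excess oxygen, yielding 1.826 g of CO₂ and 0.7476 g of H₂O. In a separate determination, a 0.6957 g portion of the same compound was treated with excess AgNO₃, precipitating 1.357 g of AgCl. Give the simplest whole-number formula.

C2H4Cl2O3

mol C = 1.826 g CO₂ ÷ 44.009 g/mol = 0.041492 mol
mol H = 2 × 0.7476 g H₂O ÷ 18.015 g/mol = 0.082998 mol
From the AgCl data: mol Cl per gram of compound = (1.357 ÷ 143.318) ÷ 0.6957 = 0.013610 mol/g, so in the 3.049 g combustion sample mol Cl = 0.041497 mol
mass O = 3.049 − (0.49835 + 0.083661 + 1.4711) = 0.99592 g → mol O = 0.99592 ÷ 15.999 = 0.062249 mol
Divide by the smallest (0.041492 mol): C 1.000, H 2.000, Cl 1.000, O 1.500
Multiplying each by 2 gives whole numbers: C 2.00, H 4.00, Cl 2.00, O 3.00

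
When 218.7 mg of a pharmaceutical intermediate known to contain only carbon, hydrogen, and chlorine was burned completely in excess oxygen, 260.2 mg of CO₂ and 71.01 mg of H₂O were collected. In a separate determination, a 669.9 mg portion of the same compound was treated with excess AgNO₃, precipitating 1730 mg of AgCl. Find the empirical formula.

C3H4Cl2

mol C = 0.2602 g CO₂ ÷ 44.009 g/mol = 0.0059124 mol
mol H = 2 × 0.07101 g H₂O ÷ 18.015 g/mol = 0.0078834 mol
From the AgCl data: mol Cl per gram of compound = (1.730 ÷ 143.318) ÷ 0.6699 = 0.018019 mol/g, so in the 0.2187 g combustion sample mol Cl = 0.0039408 mol
Divide by the smallest (0.0039408 mol): C 1.500, H 2.000, Cl 1.000
Multiplying each by 2 gives whole numbers: C 3.00, H 4.00, Cl 2.00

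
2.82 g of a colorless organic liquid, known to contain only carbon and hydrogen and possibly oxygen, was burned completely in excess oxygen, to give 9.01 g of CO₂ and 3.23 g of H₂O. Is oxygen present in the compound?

mol C = 9.01 g CO₂ ÷ 44.009 g/mol = 0.2047 mol
mol H = 2 × 3.23 g H₂O ÷ 18.015 g/mol = 0.3586 mol
C and H together account for 2.820 g — essentially the entire 2.82 g sample — so the compound contains no oxygen.

no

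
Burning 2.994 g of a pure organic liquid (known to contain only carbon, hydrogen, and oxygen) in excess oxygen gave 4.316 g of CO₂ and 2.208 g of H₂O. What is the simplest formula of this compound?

C2H5O2

mol C = 4.316 g CO₂ ÷ 44.009 g/mol = 0.098071 mol
mol H = 2 × 2.208 g H₂O ÷ 18.015 g/mol = 0.24513 mol
mass O = 2.994 − (1.1779 + 0.24709) = 1.5690 g → mol O = 1.5690 ÷ 15.999 = 0.098067 mol
Divide by the smallest (0.098067 mol): C 1.000, H 2.500, O 1.000
Multiplying each by 2 gives whole numbers: C 2.00, H 5.00, O 2.00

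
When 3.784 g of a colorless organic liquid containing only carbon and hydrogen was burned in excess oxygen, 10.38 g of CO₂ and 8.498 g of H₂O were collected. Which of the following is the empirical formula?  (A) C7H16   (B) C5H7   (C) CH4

(C) CH4

mol C = 10.38 g CO₂ ÷ 44.009 g/mol = 0.23586 mol
mol H = 2 × 8.498 g H₂O ÷ 18.015 g/mol = 0.94344 mol
Divide by the smallest (0.23586 mol): C 1.000, H 4.000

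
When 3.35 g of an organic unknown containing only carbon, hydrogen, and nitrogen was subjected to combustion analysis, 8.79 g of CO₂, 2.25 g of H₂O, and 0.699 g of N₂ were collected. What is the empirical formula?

mol C = 8.79 g CO₂ ÷ 44.009 g/mol = 0.1997 mol
mol H = 2 × 2.25 g H₂O ÷ 18.015 g/mol = 0.2498 mol
mol N = 2 × 0.699 g N₂ ÷ 28.014 g/mol = 0.04990 mol
Divide by the smallest (0.04990 mol): C 4.002, H 5.005, N 1.000

C4H5N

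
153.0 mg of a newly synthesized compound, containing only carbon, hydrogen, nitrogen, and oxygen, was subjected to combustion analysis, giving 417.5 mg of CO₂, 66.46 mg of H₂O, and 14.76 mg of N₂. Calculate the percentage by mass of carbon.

74.47%

mol C = 0.4175 g CO₂ ÷ 44.009 g/mol = 0.0094867 mol
mol H = 2 × 0.06646 g H₂O ÷ 18.015 g/mol = 0.0073783 mol
mol N = 2 × 0.01476 g N₂ ÷ 28.014 g/mol = 0.0010538 mol
mass O = 0.1530 − (0.11394 + 0.0074373 + 0.014760) = 0.016858 g → mol O = 0.016858 ÷ 15.999 = 0.0010537 mol
mass % C = 0.11394 g ÷ 0.1530 g × 100%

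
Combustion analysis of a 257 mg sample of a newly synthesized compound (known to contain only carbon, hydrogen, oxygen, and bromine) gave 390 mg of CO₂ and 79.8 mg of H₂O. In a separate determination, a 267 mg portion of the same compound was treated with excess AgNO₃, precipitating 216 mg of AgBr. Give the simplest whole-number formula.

C8H8BrO3

mol C = 0.390 g CO₂ ÷ 44.009 g/mol = 0.008862 mol
mol H = 2 × 0.0798 g H₂O ÷ 18.015 g/mol = 0.008859 mol
From the AgBr data: mol Br per gram of compound = (0.216 ÷ 187.772) ÷ 0.267 = 0.004308 mol/g, so in the 0.257 g combustion sample mol Br = 0.001107 mol
mass O = 0.257 − (0.1064 + 0.008930 + 0.08847) = 0.05316 g → mol O = 0.05316 ÷ 15.999 = 0.003323 mol
Divide by the smallest (0.001107 mol): C 8.003, H 8.001, Br 1.000, O 3.001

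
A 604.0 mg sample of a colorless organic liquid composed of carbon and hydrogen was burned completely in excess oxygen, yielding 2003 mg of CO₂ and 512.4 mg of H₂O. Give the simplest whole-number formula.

mol C = 2.003 g CO₂ ÷ 44.009 g/mol = 0.045513 mol
mol H = 2 × 0.5124 g H₂O ÷ 18.015 g/mol = 0.056886 mol
Divide by the smallest (0.045513 mol): C 1.000, H 1.250
Multiplying each by 4 gives whole numbers: C 4.00, H 5.00

C4H5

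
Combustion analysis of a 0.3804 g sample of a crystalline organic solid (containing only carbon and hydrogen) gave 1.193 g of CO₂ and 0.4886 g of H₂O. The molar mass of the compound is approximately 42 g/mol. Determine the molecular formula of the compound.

C3H6

mol C = 1.193 g CO₂ ÷ 44.009 g/mol = 0.027108 mol
mol H = 2 × 0.4886 g H₂O ÷ 18.015 g/mol = 0.054244 mol
Divide by the smallest (0.027108 mol): C 1.000, H 2.001
Empirical formula: CH2
Empirical-formula mass = 14.03 g/mol; 42 ÷ 14.03 ≈ 3, so the molecular formula is C3H6.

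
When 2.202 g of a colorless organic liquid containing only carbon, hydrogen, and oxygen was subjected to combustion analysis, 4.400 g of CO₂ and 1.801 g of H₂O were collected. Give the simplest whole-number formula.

mol C = 4.400 g CO₂ ÷ 44.009 g/mol = 0.099980 mol
mol H = 2 × 1.801 g H₂O ÷ 18.015 g/mol = 0.19994 mol
mass O = 2.202 − (1.2009 + 0.20154) = 0.79960 g → mol O = 0.79960 ÷ 15.999 = 0.049978 mol
Divide by the smallest (0.049978 mol): C 2.000, H 4.001, O 1.000

C2H4O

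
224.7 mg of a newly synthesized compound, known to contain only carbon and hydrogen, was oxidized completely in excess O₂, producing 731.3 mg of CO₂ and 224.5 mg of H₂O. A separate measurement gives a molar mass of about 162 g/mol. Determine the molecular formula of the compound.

mol C = 0.7313 g CO₂ ÷ 44.009 g/mol = 0.016617 mol
mol H = 2 × 0.2245 g H₂O ÷ 18.015 g/mol = 0.024924 mol
Divide by the smallest (0.016617 mol): C 1.000, H 1.500
Multiplying each by 2 gives whole numbers: C 2.00, H 3.00
Empirical formula: C2H3
Empirical-formula mass = 27.05 g/mol; 162 ÷ 27.05 ≈ 6, so the molecular formula is C12H18.

C12H18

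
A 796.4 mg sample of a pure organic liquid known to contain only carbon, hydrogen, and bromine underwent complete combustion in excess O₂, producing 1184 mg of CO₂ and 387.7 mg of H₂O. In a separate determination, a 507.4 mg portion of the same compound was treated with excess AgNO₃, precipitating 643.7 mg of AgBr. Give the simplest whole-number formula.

C5H8Br

mol C = 1.184 g CO₂ ÷ 44.009 g/mol = 0.026904 mol
mol H = 2 × 0.3877 g H₂O ÷ 18.015 g/mol = 0.043042 mol
From the AgBr data: mol Br per gram of compound = (0.6437 ÷ 187.772) ÷ 0.5074 = 0.0067562 mol/g, so in the 0.7964 g combustion sample mol Br = 0.0053806 mol
Divide by the smallest (0.0053806 mol): C 5.000, H 7.999, Br 1.000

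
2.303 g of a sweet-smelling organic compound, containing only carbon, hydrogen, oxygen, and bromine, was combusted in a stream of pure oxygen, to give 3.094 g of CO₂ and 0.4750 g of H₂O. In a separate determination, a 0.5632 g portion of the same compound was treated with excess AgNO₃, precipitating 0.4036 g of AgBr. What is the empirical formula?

mol C = 3.094 g CO₂ ÷ 44.009 g/mol = 0.070304 mol
mol H = 2 × 0.4750 g H₂O ÷ 18.015 g/mol = 0.052734 mol
From the AgBr data: mol Br per gram of compound = (0.4036 ÷ 187.772) ÷ 0.5632 = 0.0038164 mol/g, so in the 2.303 g combustion sample mol Br = 0.0087892 mol
mass O = 2.303 − (0.84442 + 0.053156 + 0.70230) = 0.70313 g → mol O = 0.70313 ÷ 15.999 = 0.043948 mol
Divide by the smallest (0.0087892 mol): C 7.999, H 6.000, Br 1.000, O 5.000

C8H6BrO5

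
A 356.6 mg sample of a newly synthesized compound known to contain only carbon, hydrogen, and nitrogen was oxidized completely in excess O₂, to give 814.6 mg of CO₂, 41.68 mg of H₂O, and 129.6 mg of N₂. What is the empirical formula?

mol C = 0.8146 g CO₂ ÷ 44.009 g/mol = 0.018510 mol
mol H = 2 × 0.04168 g H₂O ÷ 18.015 g/mol = 0.0046273 mol
mol N = 2 × 0.1296 g N₂ ÷ 28.014 g/mol = 0.0092525 mol
Divide by the smallest (0.0046273 mol): C 4.000, H 1.000, N 2.000

C4HN2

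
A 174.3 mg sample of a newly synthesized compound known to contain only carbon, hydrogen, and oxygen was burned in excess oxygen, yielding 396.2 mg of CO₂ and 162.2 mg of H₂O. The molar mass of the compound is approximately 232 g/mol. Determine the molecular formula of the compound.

mol C = 0.3962 g CO₂ ÷ 44.009 g/mol = 0.0090027 mol
mol H = 2 × 0.1622 g H₂O ÷ 18.015 g/mol = 0.018007 mol
mass O = 0.1743 − (0.10813 + 0.018151) = 0.048017 g → mol O = 0.048017 ÷ 15.999 = 0.0030013 mol
Divide by the smallest (0.0030013 mol): C 3.000, H 6.000, O 1.000
Empirical formula: C3H6O
Empirical-formula mass = 58.08 g/mol; 232 ÷ 58.08 ≈ 4, so the molecular formula is C12H24O4.

C12H24O4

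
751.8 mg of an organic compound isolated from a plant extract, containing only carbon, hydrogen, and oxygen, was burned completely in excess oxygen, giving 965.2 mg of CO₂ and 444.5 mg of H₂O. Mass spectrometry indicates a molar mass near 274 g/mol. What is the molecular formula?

mol C = 0.9652 g CO₂ ÷ 44.009 g/mol = 0.021932 mol
mol H = 2 × 0.4445 g H₂O ÷ 18.015 g/mol = 0.049348 mol
mass O = 0.7518 − (0.26342 + 0.049743) = 0.43863 g → mol O = 0.43863 ÷ 15.999 = 0.027416 mol
Divide by the smallest (0.021932 mol): C 1.000, H 2.250, O 1.250
Multiplying each by 4 gives whole numbers: C 4.00, H 9.00, O 5.00
Empirical formula: C4H9O5
Empirical-formula mass = 137.11 g/mol; 274 ÷ 137.11 ≈ 2, so the molecular formula is C8H18O10.

C8H18O10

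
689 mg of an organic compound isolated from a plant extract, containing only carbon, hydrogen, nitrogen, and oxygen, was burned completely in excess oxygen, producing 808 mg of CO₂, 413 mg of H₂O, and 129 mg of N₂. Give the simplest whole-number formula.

C2H5NO2

mol C = 0.808 g CO₂ ÷ 44.009 g/mol = 0.01836 mol
mol H = 2 × 0.413 g H₂O ÷ 18.015 g/mol = 0.04585 mol
mol N = 2 × 0.129 g N₂ ÷ 28.014 g/mol = 0.009210 mol
mass O = 0.689 − (0.2205 + 0.04622 + 0.1290) = 0.2933 g → mol O = 0.2933 ÷ 15.999 = 0.01833 mol
Divide by the smallest (0.009210 mol): C 1.994, H 4.979, N 1.000, O 1.990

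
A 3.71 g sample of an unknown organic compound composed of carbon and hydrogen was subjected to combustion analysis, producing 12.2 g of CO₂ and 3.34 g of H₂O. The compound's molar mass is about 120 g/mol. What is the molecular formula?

mol C = 12.2 g CO₂ ÷ 44.009 g/mol = 0.2772 mol
mol H = 2 × 3.34 g H₂O ÷ 18.015 g/mol = 0.3708 mol
Divide by the smallest (0.2772 mol): C 1.000, H 1.338
Multiplying each by 3 gives whole numbers: C 3.00, H 4.01
Empirical formula: C3H4
Empirical-formula mass = 40.06 g/mol; 120 ÷ 40.06 ≈ 3, so the molecular formula is C9H12.

C9H12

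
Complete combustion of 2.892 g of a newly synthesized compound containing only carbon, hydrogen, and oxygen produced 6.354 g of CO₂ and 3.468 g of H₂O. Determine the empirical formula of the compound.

mol C = 6.354 g CO₂ ÷ 44.009 g/mol = 0.14438 mol
mol H = 2 × 3.468 g H₂O ÷ 18.015 g/mol = 0.38501 mol
mass O = 2.892 − (1.7341 + 0.38809) = 0.76976 g → mol O = 0.76976 ÷ 15.999 = 0.048113 mol
Divide by the smallest (0.048113 mol): C 3.001, H 8.002, O 1.000

C3H8O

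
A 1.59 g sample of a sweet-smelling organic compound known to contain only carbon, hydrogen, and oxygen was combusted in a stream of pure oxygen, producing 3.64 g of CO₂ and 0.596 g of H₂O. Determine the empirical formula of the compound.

C5H4O2

mol C = 3.64 g CO₂ ÷ 44.009 g/mol = 0.08271 mol
mol H = 2 × 0.596 g H₂O ÷ 18.015 g/mol = 0.06617 mol
mass O = 1.59 − (0.9934 + 0.06670) = 0.5299 g → mol O = 0.5299 ÷ 15.999 = 0.03312 mol
Divide by the smallest (0.03312 mol): C 2.497, H 1.998, O 1.000
Multiplying each by 2 gives whole numbers: C 4.99, H 4.00, O 2.00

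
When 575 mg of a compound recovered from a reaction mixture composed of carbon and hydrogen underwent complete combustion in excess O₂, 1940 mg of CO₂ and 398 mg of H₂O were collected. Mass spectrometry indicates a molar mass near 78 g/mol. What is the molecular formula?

C6H6

mol C = 1.94 g CO₂ ÷ 44.009 g/mol = 0.04408 mol
mol H = 2 × 0.398 g H₂O ÷ 18.015 g/mol = 0.04419 mol
Divide by the smallest (0.04408 mol): C 1.000, H 1.002
Empirical formula: CH
Empirical-formula mass = 13.02 g/mol; 78 ÷ 13.02 ≈ 6, so the molecular formula is C6H6.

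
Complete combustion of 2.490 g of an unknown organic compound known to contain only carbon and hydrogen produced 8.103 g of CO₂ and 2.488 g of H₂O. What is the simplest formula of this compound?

C2H3

mol C = 8.103 g CO₂ ÷ 44.009 g/mol = 0.18412 mol
mol H = 2 × 2.488 g H₂O ÷ 18.015 g/mol = 0.27621 mol
Divide by the smallest (0.18412 mol): C 1.000, H 1.500
Multiplying each by 2 gives whole numbers: C 2.00, H 3.00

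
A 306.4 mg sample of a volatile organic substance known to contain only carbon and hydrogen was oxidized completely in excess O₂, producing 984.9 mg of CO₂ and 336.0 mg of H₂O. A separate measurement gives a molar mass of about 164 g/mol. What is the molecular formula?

mol C = 0.9849 g CO₂ ÷ 44.009 g/mol = 0.022380 mol
mol H = 2 × 0.3360 g H₂O ÷ 18.015 g/mol = 0.037302 mol
Divide by the smallest (0.022380 mol): C 1.000, H 1.667
Multiplying each by 3 gives whole numbers: C 3.00, H 5.00
Empirical formula: C3H5
Empirical-formula mass = 41.07 g/mol; 164 ÷ 41.07 ≈ 4, so the molecular formula is C12H20.

C12H20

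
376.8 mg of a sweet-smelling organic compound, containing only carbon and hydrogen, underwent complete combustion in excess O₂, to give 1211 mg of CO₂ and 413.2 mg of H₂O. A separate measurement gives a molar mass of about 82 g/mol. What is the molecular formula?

mol C = 1.211 g CO₂ ÷ 44.009 g/mol = 0.027517 mol
mol H = 2 × 0.4132 g H₂O ÷ 18.015 g/mol = 0.045873 mol
Divide by the smallest (0.027517 mol): C 1.000, H 1.667
Multiplying each by 3 gives whole numbers: C 3.00, H 5.00
Empirical formula: C3H5
Empirical-formula mass = 41.07 g/mol; 82 ÷ 41.07 ≈ 2, so the molecular formula is C6H10.

C6H10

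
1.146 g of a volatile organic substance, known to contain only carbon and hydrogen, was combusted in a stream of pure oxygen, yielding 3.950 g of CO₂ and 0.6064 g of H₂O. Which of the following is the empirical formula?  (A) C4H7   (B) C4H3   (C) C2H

(B) C4H3

mol C = 3.950 g CO₂ ÷ 44.009 g/mol = 0.089754 mol
mol H = 2 × 0.6064 g H₂O ÷ 18.015 g/mol = 0.067322 mol
Divide by the smallest (0.067322 mol): C 1.333, H 1.000
Multiplying each by 3 gives whole numbers: C 4.00, H 3.00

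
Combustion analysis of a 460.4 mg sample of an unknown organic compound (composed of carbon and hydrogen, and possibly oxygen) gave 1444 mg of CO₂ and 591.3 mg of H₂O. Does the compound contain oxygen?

mol C = 1.444 g CO₂ ÷ 44.009 g/mol = 0.032811 mol
mol H = 2 × 0.5913 g H₂O ÷ 18.015 g/mol = 0.065645 mol
C and H together account for 0.46027 g — essentially the entire 0.4604 g sample — so the compound contains no oxygen.

no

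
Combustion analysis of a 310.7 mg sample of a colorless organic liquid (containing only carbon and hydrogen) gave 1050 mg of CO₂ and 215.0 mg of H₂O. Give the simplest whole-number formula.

CH

mol C = 1.050 g CO₂ ÷ 44.009 g/mol = 0.023859 mol
mol H = 2 × 0.2150 g H₂O ÷ 18.015 g/mol = 0.023869 mol
Divide by the smallest (0.023859 mol): C 1.000, H 1.000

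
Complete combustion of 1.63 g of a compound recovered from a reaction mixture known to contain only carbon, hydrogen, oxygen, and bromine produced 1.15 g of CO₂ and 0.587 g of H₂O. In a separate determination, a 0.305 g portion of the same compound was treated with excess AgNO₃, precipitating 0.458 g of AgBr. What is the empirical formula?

C2H5BrO

mol C = 1.15 g CO₂ ÷ 44.009 g/mol = 0.02613 mol
mol H = 2 × 0.587 g H₂O ÷ 18.015 g/mol = 0.06517 mol
From the AgBr data: mol Br per gram of compound = (0.458 ÷ 187.772) ÷ 0.305 = 0.007997 mol/g, so in the 1.63 g combustion sample mol Br = 0.01304 mol
mass O = 1.63 − (0.3139 + 0.06569 + 1.042) = 0.2089 g → mol O = 0.2089 ÷ 15.999 = 0.01306 mol
Divide by the smallest (0.01304 mol): C 2.005, H 4.999, Br 1.000, O 1.002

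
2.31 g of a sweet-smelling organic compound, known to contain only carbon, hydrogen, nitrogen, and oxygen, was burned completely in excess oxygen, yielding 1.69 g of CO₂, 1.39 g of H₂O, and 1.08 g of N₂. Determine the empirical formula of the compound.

CH4N2O

mol C = 1.69 g CO₂ ÷ 44.009 g/mol = 0.03840 mol
mol H = 2 × 1.39 g H₂O ÷ 18.015 g/mol = 0.1543 mol
mol N = 2 × 1.08 g N₂ ÷ 28.014 g/mol = 0.07710 mol
mass O = 2.31 − (0.4612 + 0.1556 + 1.080) = 0.6132 g → mol O = 0.6132 ÷ 15.999 = 0.03833 mol
Divide by the smallest (0.03833 mol): C 1.002, H 4.026, N 2.012, O 1.000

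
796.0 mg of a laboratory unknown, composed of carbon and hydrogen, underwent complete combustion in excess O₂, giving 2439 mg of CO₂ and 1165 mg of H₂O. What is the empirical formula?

mol C = 2.439 g CO₂ ÷ 44.009 g/mol = 0.055420 mol
mol H = 2 × 1.165 g H₂O ÷ 18.015 g/mol = 0.12934 mol
Divide by the smallest (0.055420 mol): C 1.000, H 2.334
Multiplying each by 3 gives whole numbers: C 3.00, H 7.00

C3H7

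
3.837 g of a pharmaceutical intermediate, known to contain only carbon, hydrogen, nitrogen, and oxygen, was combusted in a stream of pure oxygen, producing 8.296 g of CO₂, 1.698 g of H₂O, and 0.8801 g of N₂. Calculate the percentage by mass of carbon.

mol C = 8.296 g CO₂ ÷ 44.009 g/mol = 0.18851 mol
mol H = 2 × 1.698 g H₂O ÷ 18.015 g/mol = 0.18851 mol
mol N = 2 × 0.8801 g N₂ ÷ 28.014 g/mol = 0.062833 mol
mass O = 3.837 − (2.2642 + 0.19002 + 0.88010) = 0.50273 g → mol O = 0.50273 ÷ 15.999 = 0.031422 mol
mass % C = 2.2642 g ÷ 3.837 g × 100%

59.01%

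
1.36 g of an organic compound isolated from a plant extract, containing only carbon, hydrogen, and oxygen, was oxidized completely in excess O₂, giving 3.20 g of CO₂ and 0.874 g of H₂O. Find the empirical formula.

C3H4O

mol C = 3.20 g CO₂ ÷ 44.009 g/mol = 0.07271 mol
mol H = 2 × 0.874 g H₂O ÷ 18.015 g/mol = 0.09703 mol
mass O = 1.36 − (0.8733 + 0.09781) = 0.3888 g → mol O = 0.3888 ÷ 15.999 = 0.02430 mol
Divide by the smallest (0.02430 mol): C 2.992, H 3.992, O 1.000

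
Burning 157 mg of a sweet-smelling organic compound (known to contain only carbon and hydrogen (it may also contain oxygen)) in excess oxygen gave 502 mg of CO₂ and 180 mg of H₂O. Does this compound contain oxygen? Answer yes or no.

no

mol C = 0.502 g CO₂ ÷ 44.009 g/mol = 0.01141 mol
mol H = 2 × 0.180 g H₂O ÷ 18.015 g/mol = 0.01998 mol
C and H together account for 0.1571 g — essentially the entire 0.157 g sample — so the compound contains no oxygen.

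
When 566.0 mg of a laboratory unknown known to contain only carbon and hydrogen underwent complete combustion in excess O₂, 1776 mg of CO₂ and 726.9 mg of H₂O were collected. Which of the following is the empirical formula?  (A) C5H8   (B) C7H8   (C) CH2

(C) CH2

mol C = 1.776 g CO₂ ÷ 44.009 g/mol = 0.040355 mol
mol H = 2 × 0.7269 g H₂O ÷ 18.015 g/mol = 0.080699 mol
Divide by the smallest (0.040355 mol): C 1.000, H 2.000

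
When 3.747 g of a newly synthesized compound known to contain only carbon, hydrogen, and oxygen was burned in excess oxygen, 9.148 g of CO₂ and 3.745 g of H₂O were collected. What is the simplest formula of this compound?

mol C = 9.148 g CO₂ ÷ 44.009 g/mol = 0.20787 mol
mol H = 2 × 3.745 g H₂O ÷ 18.015 g/mol = 0.41576 mol
mass O = 3.747 − (2.4967 + 0.41909) = 0.83122 g → mol O = 0.83122 ÷ 15.999 = 0.051955 mol
Divide by the smallest (0.051955 mol): C 4.001, H 8.002, O 1.000

C4H8O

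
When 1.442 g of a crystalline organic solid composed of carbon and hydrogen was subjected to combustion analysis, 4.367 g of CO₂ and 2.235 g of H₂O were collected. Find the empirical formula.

C2H5

mol C = 4.367 g CO₂ ÷ 44.009 g/mol = 0.099230 mol
mol H = 2 × 2.235 g H₂O ÷ 18.015 g/mol = 0.24813 mol
Divide by the smallest (0.099230 mol): C 1.000, H 2.501
Multiplying each by 2 gives whole numbers: C 2.00, H 5.00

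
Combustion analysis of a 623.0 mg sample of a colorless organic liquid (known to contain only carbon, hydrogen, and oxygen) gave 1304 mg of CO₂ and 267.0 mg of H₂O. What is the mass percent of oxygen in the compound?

mol C = 1.304 g CO₂ ÷ 44.009 g/mol = 0.029630 mol
mol H = 2 × 0.2670 g H₂O ÷ 18.015 g/mol = 0.029642 mol
mass O = 0.6230 − (0.35589 + 0.029879) = 0.23723 g → mol O = 0.23723 ÷ 15.999 = 0.014828 mol
mass % O = 0.23723 g ÷ 0.6230 g × 100%

38.08%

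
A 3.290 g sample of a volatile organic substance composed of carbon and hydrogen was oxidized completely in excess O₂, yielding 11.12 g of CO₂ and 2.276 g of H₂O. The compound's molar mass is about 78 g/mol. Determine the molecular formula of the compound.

C6H6

mol C = 11.12 g CO₂ ÷ 44.009 g/mol = 0.25268 mol
mol H = 2 × 2.276 g H₂O ÷ 18.015 g/mol = 0.25268 mol
Divide by the smallest (0.25268 mol): C 1.000, H 1.000
Empirical formula: CH
Empirical-formula mass = 13.02 g/mol; 78 ÷ 13.02 ≈ 6, so the molecular formula is C6H6.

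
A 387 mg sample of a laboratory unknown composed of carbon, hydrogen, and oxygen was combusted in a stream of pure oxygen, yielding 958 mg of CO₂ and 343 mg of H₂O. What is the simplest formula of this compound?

C4H7O

mol C = 0.958 g CO₂ ÷ 44.009 g/mol = 0.02177 mol
mol H = 2 × 0.343 g H₂O ÷ 18.015 g/mol = 0.03808 mol
mass O = 0.387 − (0.2615 + 0.03838) = 0.08716 g → mol O = 0.08716 ÷ 15.999 = 0.005448 mol
Divide by the smallest (0.005448 mol): C 3.996, H 6.990, O 1.000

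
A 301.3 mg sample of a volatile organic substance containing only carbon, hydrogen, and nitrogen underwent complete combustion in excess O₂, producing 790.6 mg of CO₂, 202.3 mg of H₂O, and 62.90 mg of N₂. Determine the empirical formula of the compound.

C4H5N

mol C = 0.7906 g CO₂ ÷ 44.009 g/mol = 0.017965 mol
mol H = 2 × 0.2023 g H₂O ÷ 18.015 g/mol = 0.022459 mol
mol N = 2 × 0.06290 g N₂ ÷ 28.014 g/mol = 0.0044906 mol
Divide by the smallest (0.0044906 mol): C 4.000, H 5.001, N 1.000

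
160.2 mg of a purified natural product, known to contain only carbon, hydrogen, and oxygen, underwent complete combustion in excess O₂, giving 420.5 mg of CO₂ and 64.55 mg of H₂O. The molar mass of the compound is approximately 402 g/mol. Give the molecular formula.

C24H18O6

mol C = 0.4205 g CO₂ ÷ 44.009 g/mol = 0.0095549 mol
mol H = 2 × 0.06455 g H₂O ÷ 18.015 g/mol = 0.0071663 mol
mass O = 0.1602 − (0.11476 + 0.0072236) = 0.038213 g → mol O = 0.038213 ÷ 15.999 = 0.0023885 mol
Divide by the smallest (0.0023885 mol): C 4.000, H 3.000, O 1.000
Empirical formula: C4H3O
Empirical-formula mass = 67.07 g/mol; 402 ÷ 67.07 ≈ 6, so the molecular formula is C24H18O6.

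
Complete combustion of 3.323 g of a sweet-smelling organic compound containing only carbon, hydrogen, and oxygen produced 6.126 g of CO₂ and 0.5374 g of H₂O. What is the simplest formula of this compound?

mol C = 6.126 g CO₂ ÷ 44.009 g/mol = 0.13920 mol
mol H = 2 × 0.5374 g H₂O ÷ 18.015 g/mol = 0.059661 mol
mass O = 3.323 − (1.6719 + 0.060139) = 1.5909 g → mol O = 1.5909 ÷ 15.999 = 0.099440 mol
Divide by the smallest (0.059661 mol): C 2.333, H 1.000, O 1.667
Multiplying each by 3 gives whole numbers: C 7.00, H 3.00, O 5.00

C7H3O5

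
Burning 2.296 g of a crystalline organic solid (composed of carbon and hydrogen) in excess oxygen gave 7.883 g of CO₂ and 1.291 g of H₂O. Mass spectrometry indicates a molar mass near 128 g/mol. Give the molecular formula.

C10H8

mol C = 7.883 g CO₂ ÷ 44.009 g/mol = 0.17912 mol
mol H = 2 × 1.291 g H₂O ÷ 18.015 g/mol = 0.14333 mol
Divide by the smallest (0.14333 mol): C 1.250, H 1.000
Multiplying each by 4 gives whole numbers: C 5.00, H 4.00
Empirical formula: C5H4
Empirical-formula mass = 64.09 g/mol; 128 ÷ 64.09 ≈ 2, so the molecular formula is C10H8.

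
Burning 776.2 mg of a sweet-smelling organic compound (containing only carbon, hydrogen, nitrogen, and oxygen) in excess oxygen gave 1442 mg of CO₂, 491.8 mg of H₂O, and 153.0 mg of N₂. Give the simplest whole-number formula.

C3H5NO

mol C = 1.442 g CO₂ ÷ 44.009 g/mol = 0.032766 mol
mol H = 2 × 0.4918 g H₂O ÷ 18.015 g/mol = 0.054599 mol
mol N = 2 × 0.1530 g N₂ ÷ 28.014 g/mol = 0.010923 mol
mass O = 0.7762 − (0.39355 + 0.055036 + 0.15300) = 0.17461 g → mol O = 0.17461 ÷ 15.999 = 0.010914 mol
Divide by the smallest (0.010914 mol): C 3.002, H 5.003, N 1.001, O 1.000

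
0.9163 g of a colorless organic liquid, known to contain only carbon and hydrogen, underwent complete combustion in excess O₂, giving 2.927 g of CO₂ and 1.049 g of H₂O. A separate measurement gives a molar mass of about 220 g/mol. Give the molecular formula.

mol C = 2.927 g CO₂ ÷ 44.009 g/mol = 0.066509 mol
mol H = 2 × 1.049 g H₂O ÷ 18.015 g/mol = 0.11646 mol
Divide by the smallest (0.066509 mol): C 1.000, H 1.751
Multiplying each by 4 gives whole numbers: C 4.00, H 7.00
Empirical formula: C4H7
Empirical-formula mass = 55.10 g/mol; 220 ÷ 55.10 ≈ 4, so the molecular formula is C16H28.

C16H28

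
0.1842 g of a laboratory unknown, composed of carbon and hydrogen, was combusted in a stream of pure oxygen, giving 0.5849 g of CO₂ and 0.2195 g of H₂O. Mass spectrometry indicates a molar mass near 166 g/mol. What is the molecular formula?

C12H22

mol C = 0.5849 g CO₂ ÷ 44.009 g/mol = 0.013290 mol
mol H = 2 × 0.2195 g H₂O ÷ 18.015 g/mol = 0.024369 mol
Divide by the smallest (0.013290 mol): C 1.000, H 1.834
Multiplying each by 6 gives whole numbers: C 6.00, H 11.00
Empirical formula: C6H11
Empirical-formula mass = 83.15 g/mol; 166 ÷ 83.15 ≈ 2, so the molecular formula is C12H22.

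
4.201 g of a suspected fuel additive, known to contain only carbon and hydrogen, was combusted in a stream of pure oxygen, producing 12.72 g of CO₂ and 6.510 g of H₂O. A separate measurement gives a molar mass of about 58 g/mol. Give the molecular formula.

mol C = 12.72 g CO₂ ÷ 44.009 g/mol = 0.28903 mol
mol H = 2 × 6.510 g H₂O ÷ 18.015 g/mol = 0.72273 mol
Divide by the smallest (0.28903 mol): C 1.000, H 2.501
Multiplying each by 2 gives whole numbers: C 2.00, H 5.00
Empirical formula: C2H5
Empirical-formula mass = 29.06 g/mol; 58 ÷ 29.06 ≈ 2, so the molecular formula is C4H10.

C4H10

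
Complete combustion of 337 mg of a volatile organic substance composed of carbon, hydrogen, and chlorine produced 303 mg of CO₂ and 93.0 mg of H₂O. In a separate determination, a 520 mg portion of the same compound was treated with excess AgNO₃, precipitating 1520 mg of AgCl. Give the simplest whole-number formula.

mol C = 0.303 g CO₂ ÷ 44.009 g/mol = 0.006885 mol
mol H = 2 × 0.0930 g H₂O ÷ 18.015 g/mol = 0.01032 mol
From the AgCl data: mol Cl per gram of compound = (1.52 ÷ 143.318) ÷ 0.520 = 0.02040 mol/g, so in the 0.337 g combustion sample mol Cl = 0.006873 mol
Divide by the smallest (0.006873 mol): C 1.002, H 1.502, Cl 1.000
Multiplying each by 2 gives whole numbers: C 2.00, H 3.00, Cl 2.00

C2H3Cl2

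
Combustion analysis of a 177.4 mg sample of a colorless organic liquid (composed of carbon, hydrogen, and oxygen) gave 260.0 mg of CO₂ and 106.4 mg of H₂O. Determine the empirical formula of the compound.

mol C = 0.2600 g CO₂ ÷ 44.009 g/mol = 0.0059079 mol
mol H = 2 × 0.1064 g H₂O ÷ 18.015 g/mol = 0.011812 mol
mass O = 0.1774 − (0.070960 + 0.011907) = 0.094534 g → mol O = 0.094534 ÷ 15.999 = 0.0059087 mol
Divide by the smallest (0.0059079 mol): C 1.000, H 1.999, O 1.000

CH2O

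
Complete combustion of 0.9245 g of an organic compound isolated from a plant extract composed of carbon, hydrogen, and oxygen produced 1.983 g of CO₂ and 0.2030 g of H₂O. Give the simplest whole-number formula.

mol C = 1.983 g CO₂ ÷ 44.009 g/mol = 0.045059 mol
mol H = 2 × 0.2030 g H₂O ÷ 18.015 g/mol = 0.022537 mol
mass O = 0.9245 − (0.54120 + 0.022717) = 0.36058 g → mol O = 0.36058 ÷ 15.999 = 0.022538 mol
Divide by the smallest (0.022537 mol): C 1.999, H 1.000, O 1.000

C2HO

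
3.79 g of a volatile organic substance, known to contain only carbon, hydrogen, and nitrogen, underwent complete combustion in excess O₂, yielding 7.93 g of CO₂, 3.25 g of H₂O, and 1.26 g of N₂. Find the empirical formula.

mol C = 7.93 g CO₂ ÷ 44.009 g/mol = 0.1802 mol
mol H = 2 × 3.25 g H₂O ÷ 18.015 g/mol = 0.3608 mol
mol N = 2 × 1.26 g N₂ ÷ 28.014 g/mol = 0.08996 mol
Divide by the smallest (0.08996 mol): C 2.003, H 4.011, N 1.000

C2H4N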